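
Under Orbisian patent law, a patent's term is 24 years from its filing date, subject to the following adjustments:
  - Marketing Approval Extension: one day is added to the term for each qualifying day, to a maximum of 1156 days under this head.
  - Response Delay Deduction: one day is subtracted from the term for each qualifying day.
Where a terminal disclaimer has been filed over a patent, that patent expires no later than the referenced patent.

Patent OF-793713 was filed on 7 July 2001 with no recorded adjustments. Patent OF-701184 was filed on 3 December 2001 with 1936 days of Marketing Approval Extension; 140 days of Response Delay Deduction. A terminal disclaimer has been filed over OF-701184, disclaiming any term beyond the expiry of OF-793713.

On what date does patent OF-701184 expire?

Natural term of OF-701184:
  Base: filing + 24 years → 3 December 2025.
  Marketing Approval Extension: 1936 days claimed exceeds the 1156-day cap, so +1156 days → 1 February 2029.
  Response Delay Deduction: −140 days → 14 September 2028.
Expiry of referenced patent OF-793713:
  Base: filing + 24 years → 7 July 2025.
Terminal disclaimer: OF-701184 expires on the earlier of 14 September 2028 and 7 July 2025.

2025-07-07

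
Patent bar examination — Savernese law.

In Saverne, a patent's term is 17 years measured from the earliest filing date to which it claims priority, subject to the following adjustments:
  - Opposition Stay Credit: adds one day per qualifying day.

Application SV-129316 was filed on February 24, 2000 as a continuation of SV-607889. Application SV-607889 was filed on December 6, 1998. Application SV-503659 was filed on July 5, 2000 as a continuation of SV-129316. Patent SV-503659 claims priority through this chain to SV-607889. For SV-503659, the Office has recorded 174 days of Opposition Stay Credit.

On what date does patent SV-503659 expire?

Earliest priority filing: 6 December 1998.
Base term: 6 December 1998 + 17 years → 6 December 2015.
Opposition Stay Credit: +174 days → 28 May 2016.

2016-05-28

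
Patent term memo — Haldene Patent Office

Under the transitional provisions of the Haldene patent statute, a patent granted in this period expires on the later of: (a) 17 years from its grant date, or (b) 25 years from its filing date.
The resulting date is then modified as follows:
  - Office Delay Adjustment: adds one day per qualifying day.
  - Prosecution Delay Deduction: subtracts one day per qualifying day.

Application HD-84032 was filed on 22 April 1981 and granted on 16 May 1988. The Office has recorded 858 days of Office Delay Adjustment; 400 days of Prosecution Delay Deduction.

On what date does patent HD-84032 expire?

(a) grant + 17 years → 16 May 2005.
(b) filing + 25 years → 22 April 2006.
Later of the two: 22 April 2006.
Office Delay Adjustment: +858 days → 27 August 2008.
Prosecution Delay Deduction: −400 days → 24 July 2007.

2007-07-24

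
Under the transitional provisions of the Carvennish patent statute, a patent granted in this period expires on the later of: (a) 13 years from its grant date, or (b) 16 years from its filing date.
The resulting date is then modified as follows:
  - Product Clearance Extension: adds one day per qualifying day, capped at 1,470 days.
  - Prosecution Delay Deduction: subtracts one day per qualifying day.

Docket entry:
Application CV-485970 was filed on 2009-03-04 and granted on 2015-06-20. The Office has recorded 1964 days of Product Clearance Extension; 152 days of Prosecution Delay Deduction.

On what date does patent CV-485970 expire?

January 29, 2032

(a) grant + 13 years → 20 June 2028.
(b) filing + 16 years → 4 March 2025.
Later of the two: 20 June 2028.
Product Clearance Extension: 1964 days claimed exceeds the 1470-day cap, so +1470 days → 29 June 2032.
Prosecution Delay Deduction: −152 days → 29 January 2032.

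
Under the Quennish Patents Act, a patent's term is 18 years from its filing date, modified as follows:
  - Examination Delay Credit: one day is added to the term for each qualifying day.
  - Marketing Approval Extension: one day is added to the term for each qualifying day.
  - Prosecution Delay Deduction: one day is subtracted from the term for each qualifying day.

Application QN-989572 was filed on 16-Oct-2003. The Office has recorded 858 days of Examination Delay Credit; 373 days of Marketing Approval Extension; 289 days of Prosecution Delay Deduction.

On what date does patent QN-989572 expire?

May 15, 2024

Base term: filing date + 18 years → 16 October 2021.
Examination Delay Credit: +858 days → 21 February 2024.
Marketing Approval Extension: +373 days → 28 February 2025.
Prosecution Delay Deduction: −289 days → 15 May 2024.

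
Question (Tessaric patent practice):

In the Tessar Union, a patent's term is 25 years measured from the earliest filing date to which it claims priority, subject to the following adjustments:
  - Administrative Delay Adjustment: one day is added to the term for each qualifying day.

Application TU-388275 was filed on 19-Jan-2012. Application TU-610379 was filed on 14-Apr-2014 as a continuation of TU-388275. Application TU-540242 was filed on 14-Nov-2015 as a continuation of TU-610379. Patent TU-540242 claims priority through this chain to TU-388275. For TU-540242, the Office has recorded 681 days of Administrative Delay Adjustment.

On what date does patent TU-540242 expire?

2038-12-01

Earliest priority filing: 19 January 2012.
Base term: 19 January 2012 + 25 years → 19 January 2037.
Administrative Delay Adjustment: +681 days → 1 December 2038.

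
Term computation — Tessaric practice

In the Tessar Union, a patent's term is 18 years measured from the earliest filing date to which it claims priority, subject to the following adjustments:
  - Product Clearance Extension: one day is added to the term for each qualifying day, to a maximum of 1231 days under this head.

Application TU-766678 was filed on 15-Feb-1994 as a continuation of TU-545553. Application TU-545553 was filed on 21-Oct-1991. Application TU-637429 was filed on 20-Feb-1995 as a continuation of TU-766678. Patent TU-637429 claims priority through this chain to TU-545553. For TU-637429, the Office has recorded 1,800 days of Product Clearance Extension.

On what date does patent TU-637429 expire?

2013-03-05

Earliest priority filing: 21 October 1991.
Base term: 21 October 1991 + 18 years → 21 October 2009.
Product Clearance Extension: 1800 days claimed exceeds the 1231-day cap, so +1231 days → 5 March 2013.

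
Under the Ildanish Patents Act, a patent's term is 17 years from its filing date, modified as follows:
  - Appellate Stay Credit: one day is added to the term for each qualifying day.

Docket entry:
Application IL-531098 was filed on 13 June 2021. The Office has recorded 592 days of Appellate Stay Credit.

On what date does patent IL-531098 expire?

Base term: filing date + 17 years → 13 June 2038.
Appellate Stay Credit: +592 days → 26 January 2040.

2040-01-26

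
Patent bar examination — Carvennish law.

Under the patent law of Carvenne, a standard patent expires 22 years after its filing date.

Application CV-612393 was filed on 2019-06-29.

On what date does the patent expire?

Filing date + 22 years → 29 June 2041.

2041-06-29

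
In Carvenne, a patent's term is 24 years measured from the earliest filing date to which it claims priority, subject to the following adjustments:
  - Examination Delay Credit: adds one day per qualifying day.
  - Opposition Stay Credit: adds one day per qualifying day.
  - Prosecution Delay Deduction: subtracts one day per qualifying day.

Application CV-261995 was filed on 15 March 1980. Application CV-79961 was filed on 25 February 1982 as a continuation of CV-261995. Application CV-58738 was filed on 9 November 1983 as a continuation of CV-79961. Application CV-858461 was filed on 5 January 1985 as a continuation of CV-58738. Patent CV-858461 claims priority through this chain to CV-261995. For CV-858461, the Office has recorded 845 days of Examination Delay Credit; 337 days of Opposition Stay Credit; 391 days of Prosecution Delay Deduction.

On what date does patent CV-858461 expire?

2006-05-15

Earliest priority filing: 15 March 1980.
Base term: 15 March 1980 + 24 years → 15 March 2004.
Examination Delay Credit: +845 days → 8 July 2006.
Opposition Stay Credit: +337 days → 10 June 2007.
Prosecution Delay Deduction: −391 days → 15 May 2006.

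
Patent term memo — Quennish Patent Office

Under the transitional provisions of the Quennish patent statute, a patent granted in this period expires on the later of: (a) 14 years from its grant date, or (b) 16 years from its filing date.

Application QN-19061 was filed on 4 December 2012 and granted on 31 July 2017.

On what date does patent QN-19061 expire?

(a) grant + 14 years → 31 July 2031.
(b) filing + 16 years → 4 December 2028.
Later of the two: 31 July 2031.

2031-07-31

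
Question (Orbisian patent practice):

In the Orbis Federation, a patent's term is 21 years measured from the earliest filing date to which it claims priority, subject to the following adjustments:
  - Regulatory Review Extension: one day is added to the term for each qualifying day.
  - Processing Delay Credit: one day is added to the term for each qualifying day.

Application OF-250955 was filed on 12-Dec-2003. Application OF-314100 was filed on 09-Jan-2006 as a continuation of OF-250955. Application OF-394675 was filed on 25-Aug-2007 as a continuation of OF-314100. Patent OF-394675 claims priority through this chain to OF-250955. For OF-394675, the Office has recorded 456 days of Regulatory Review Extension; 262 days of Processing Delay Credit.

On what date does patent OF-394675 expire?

Earliest priority filing: 12 December 2003.
Base term: 12 December 2003 + 21 years → 12 December 2024.
Regulatory Review Extension: +456 days → 13 March 2026.
Processing Delay Credit: +262 days → 30 November 2026.

2026-11-30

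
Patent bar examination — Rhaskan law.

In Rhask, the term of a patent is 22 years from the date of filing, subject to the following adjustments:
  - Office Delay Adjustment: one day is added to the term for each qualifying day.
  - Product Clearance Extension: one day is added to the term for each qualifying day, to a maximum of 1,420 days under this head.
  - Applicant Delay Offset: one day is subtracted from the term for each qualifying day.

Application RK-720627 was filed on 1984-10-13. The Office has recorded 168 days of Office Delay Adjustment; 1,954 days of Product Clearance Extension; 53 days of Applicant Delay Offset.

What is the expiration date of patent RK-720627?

December 26, 2010

Base term: filing date + 22 years → 13 October 2006.
Office Delay Adjustment: +168 days → 30 March 2007.
Product Clearance Extension: 1954 days claimed exceeds the 1420-day cap, so +1420 days → 17 February 2011.
Applicant Delay Offset: −53 days → 26 December 2010.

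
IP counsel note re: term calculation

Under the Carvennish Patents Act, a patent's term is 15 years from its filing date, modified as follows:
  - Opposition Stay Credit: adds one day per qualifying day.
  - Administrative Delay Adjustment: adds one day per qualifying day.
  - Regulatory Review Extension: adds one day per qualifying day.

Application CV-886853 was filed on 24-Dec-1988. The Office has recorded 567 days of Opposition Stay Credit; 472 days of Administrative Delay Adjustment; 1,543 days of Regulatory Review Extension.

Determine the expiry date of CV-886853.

Base term: filing date + 15 years → 24 December 2003.
Opposition Stay Credit: +567 days → 13 July 2005.
Administrative Delay Adjustment: +472 days → 28 October 2006.
Regulatory Review Extension: +1543 days → 18 January 2011.

January 18, 2011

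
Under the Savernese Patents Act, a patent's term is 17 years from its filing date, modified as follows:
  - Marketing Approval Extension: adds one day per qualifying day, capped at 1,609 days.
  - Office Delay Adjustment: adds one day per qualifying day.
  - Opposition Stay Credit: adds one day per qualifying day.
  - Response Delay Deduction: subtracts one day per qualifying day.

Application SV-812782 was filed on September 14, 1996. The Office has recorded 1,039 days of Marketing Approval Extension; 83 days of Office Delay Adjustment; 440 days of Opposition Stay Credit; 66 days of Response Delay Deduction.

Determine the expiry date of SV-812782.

October 19, 2017

Base term: filing date + 17 years → 14 September 2013.
Marketing Approval Extension: 1039 days (within the 1609-day cap) → +1039 days → 19 July 2016.
Office Delay Adjustment: +83 days → 10 October 2016.
Opposition Stay Credit: +440 days → 24 December 2017.
Response Delay Deduction: −66 days → 19 October 2017.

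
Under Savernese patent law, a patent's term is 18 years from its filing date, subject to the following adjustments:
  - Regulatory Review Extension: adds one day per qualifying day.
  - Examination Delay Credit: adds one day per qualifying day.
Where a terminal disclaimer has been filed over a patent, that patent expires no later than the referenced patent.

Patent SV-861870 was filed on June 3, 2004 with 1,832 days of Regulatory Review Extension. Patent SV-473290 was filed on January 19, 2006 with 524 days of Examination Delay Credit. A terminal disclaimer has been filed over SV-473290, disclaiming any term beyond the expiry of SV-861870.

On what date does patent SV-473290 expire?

Natural term of SV-473290:
  Base: filing + 18 years → 19 January 2024.
  Examination Delay Credit: +524 days → 26 June 2025.
Expiry of referenced patent SV-861870:
  Base: filing + 18 years → 3 June 2022.
  Regulatory Review Extension: +1832 days → 9 June 2027.
Terminal disclaimer: SV-473290 expires on the earlier of 26 June 2025 and 9 June 2027.

June 26, 2025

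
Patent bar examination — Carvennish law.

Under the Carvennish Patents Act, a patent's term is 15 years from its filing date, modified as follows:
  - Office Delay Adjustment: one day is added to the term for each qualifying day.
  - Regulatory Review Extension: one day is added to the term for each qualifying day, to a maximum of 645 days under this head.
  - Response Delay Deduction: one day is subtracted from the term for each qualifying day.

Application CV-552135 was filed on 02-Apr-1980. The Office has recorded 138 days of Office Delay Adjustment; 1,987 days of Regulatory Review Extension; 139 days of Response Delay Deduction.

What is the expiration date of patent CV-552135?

1997-01-05

Base term: filing date + 15 years → 2 April 1995.
Office Delay Adjustment: +138 days → 18 August 1995.
Regulatory Review Extension: 1987 days claimed exceeds the 645-day cap, so +645 days → 24 May 1997.
Response Delay Deduction: −139 days → 5 January 1997.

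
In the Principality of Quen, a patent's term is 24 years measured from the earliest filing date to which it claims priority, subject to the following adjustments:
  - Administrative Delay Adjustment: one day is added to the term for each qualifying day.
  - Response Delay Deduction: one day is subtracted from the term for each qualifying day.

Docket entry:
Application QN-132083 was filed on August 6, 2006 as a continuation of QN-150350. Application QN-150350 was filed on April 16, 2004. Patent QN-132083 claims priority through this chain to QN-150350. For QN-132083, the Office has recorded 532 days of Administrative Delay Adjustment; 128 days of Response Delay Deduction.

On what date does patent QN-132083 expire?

Earliest priority filing: 16 April 2004.
Base term: 16 April 2004 + 24 years → 16 April 2028.
Administrative Delay Adjustment: +532 days → 30 September 2029.
Response Delay Deduction: −128 days → 25 May 2029.

May 25, 2029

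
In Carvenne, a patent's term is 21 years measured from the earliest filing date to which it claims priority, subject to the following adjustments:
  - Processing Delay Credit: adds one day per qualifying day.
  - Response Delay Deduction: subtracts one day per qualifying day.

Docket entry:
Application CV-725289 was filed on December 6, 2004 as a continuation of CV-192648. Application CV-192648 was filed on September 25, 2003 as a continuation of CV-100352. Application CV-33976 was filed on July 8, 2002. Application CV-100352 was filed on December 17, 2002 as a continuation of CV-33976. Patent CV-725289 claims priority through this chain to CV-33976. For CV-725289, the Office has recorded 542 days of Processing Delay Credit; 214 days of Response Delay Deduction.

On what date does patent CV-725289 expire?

May 31, 2024

Earliest priority filing: 8 July 2002.
Base term: 8 July 2002 + 21 years → 8 July 2023.
Processing Delay Credit: +542 days → 31 December 2024.
Response Delay Deduction: −214 days → 31 May 2024.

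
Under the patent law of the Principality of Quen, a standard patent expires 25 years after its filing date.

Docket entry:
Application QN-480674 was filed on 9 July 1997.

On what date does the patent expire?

July 9, 2022

Filing date + 25 years → 9 July 2022.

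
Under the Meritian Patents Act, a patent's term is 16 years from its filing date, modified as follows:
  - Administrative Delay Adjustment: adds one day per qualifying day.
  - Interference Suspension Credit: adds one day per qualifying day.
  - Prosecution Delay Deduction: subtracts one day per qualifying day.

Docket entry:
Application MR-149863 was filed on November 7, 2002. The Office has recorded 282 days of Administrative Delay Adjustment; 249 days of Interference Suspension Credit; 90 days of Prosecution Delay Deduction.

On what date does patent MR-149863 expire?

January 22, 2020

Base term: filing date + 16 years → 7 November 2018.
Administrative Delay Adjustment: +282 days → 16 August 2019.
Interference Suspension Credit: +249 days → 21 April 2020.
Prosecution Delay Deduction: −90 days → 22 January 2020.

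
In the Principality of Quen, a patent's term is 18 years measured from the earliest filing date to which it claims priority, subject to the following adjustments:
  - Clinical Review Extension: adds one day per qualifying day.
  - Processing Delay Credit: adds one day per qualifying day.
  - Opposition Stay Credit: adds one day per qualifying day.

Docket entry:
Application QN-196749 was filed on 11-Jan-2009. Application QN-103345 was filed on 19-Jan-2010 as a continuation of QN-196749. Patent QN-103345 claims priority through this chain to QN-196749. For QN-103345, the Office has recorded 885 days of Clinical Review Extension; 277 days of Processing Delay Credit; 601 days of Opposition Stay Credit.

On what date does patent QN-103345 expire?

2031-11-09

Earliest priority filing: 11 January 2009.
Base term: 11 January 2009 + 18 years → 11 January 2027.
Clinical Review Extension: +885 days → 14 June 2029.
Processing Delay Credit: +277 days → 18 March 2030.
Opposition Stay Credit: +601 days → 9 November 2031.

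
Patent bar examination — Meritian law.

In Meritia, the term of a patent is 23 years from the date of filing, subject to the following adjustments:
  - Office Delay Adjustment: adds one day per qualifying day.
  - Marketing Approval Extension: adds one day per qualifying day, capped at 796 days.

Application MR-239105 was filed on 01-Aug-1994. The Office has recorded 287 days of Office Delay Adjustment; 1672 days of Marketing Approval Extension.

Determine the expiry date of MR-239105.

July 19, 2020

Base term: filing date + 23 years → 1 August 2017.
Office Delay Adjustment: +287 days → 15 May 2018.
Marketing Approval Extension: 1672 days claimed exceeds the 796-day cap, so +796 days → 19 July 2020.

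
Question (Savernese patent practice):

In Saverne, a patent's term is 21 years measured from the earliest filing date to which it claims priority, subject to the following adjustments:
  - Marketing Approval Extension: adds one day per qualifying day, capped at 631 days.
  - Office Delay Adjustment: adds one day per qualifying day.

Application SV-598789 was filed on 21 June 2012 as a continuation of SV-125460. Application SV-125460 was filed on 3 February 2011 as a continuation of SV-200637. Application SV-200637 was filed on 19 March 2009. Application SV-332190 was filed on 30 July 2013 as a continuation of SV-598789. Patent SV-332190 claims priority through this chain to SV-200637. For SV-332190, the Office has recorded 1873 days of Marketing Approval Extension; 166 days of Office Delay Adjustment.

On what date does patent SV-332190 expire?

May 24, 2032

Earliest priority filing: 19 March 2009.
Base term: 19 March 2009 + 21 years → 19 March 2030.
Marketing Approval Extension: 1873 days claimed exceeds the 631-day cap, so +631 days → 10 December 2031.
Office Delay Adjustment: +166 days → 24 May 2032.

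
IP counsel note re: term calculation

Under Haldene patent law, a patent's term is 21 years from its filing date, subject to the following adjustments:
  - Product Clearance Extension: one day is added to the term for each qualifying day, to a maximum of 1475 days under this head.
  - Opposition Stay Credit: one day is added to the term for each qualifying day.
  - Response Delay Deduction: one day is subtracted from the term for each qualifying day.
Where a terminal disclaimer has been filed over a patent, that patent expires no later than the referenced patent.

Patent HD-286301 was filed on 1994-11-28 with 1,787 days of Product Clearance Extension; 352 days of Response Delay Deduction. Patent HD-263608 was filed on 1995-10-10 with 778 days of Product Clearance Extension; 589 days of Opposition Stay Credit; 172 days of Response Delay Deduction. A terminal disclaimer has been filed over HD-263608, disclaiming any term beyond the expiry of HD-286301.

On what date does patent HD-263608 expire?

Natural term of HD-263608:
  Base: filing + 21 years → 10 October 2016.
  Product Clearance Extension: 778 days (within the 1475-day cap) → +778 days → 27 November 2018.
  Opposition Stay Credit: +589 days → 8 July 2020.
  Response Delay Deduction: −172 days → 18 January 2020.
Expiry of referenced patent HD-286301:
  Base: filing + 21 years → 28 November 2015.
  Product Clearance Extension: 1787 days claimed exceeds the 1475-day cap, so +1475 days → 12 December 2019.
  Response Delay Deduction: −352 days → 25 December 2018.
Terminal disclaimer: HD-263608 expires on the earlier of 18 January 2020 and 25 December 2018.

2018-12-25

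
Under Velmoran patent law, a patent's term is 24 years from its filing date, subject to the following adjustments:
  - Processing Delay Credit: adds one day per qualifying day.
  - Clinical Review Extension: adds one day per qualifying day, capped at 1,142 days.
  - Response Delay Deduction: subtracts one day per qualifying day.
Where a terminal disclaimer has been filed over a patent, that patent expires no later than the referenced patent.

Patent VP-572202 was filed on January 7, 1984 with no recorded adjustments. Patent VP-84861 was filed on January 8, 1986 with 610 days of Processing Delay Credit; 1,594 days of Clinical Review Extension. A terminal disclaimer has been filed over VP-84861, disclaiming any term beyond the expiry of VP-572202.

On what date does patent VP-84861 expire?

2008-01-07

Natural term of VP-84861:
  Base: filing + 24 years → 8 January 2010.
  Processing Delay Credit: +610 days → 10 September 2011.
  Clinical Review Extension: 1594 days claimed exceeds the 1142-day cap, so +1142 days → 26 October 2014.
Expiry of referenced patent VP-572202:
  Base: filing + 24 years → 7 January 2008.
Terminal disclaimer: VP-84861 expires on the earlier of 26 October 2014 and 7 January 2008.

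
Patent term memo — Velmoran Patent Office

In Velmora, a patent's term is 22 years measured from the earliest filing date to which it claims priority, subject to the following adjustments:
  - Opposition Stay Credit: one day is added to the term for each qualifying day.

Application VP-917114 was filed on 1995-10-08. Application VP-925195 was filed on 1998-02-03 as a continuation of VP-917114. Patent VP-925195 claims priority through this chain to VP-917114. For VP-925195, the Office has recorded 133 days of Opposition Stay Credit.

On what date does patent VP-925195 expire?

February 18, 2018

Earliest priority filing: 8 October 1995.
Base term: 8 October 1995 + 22 years → 8 October 2017.
Opposition Stay Credit: +133 days → 18 February 2018.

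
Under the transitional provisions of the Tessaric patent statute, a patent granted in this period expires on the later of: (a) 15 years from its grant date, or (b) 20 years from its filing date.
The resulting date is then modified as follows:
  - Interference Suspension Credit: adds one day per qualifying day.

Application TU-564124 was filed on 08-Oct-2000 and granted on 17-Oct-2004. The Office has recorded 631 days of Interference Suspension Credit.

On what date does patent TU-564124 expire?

July 1, 2022

(a) grant + 15 years → 17 October 2019.
(b) filing + 20 years → 8 October 2020.
Later of the two: 8 October 2020.
Interference Suspension Credit: +631 days → 1 July 2022.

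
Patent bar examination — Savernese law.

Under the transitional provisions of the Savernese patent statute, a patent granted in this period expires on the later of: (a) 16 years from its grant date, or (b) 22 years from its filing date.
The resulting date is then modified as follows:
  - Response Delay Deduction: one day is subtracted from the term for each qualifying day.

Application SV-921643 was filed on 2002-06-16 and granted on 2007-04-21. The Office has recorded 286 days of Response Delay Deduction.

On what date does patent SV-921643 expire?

September 4, 2023

(a) grant + 16 years → 21 April 2023.
(b) filing + 22 years → 16 June 2024.
Later of the two: 16 June 2024.
Response Delay Deduction: −286 days → 4 September 2023.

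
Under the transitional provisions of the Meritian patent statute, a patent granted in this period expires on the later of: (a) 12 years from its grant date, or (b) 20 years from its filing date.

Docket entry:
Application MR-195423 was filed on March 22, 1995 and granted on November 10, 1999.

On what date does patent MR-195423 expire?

2015-03-22

(a) grant + 12 years → 10 November 2011.
(b) filing + 20 years → 22 March 2015.
Later of the two: 22 March 2015.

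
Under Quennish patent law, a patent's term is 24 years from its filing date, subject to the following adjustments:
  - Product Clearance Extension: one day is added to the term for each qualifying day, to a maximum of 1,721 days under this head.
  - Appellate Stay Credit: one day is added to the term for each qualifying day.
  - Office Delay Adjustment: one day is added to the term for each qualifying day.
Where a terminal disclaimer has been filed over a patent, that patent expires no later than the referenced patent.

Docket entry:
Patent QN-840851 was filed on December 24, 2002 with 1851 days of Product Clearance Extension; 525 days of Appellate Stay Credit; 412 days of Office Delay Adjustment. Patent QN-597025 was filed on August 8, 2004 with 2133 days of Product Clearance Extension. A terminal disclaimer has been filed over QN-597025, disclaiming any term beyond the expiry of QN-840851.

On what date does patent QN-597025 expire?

April 25, 2033

Natural term of QN-597025:
  Base: filing + 24 years → 8 August 2028.
  Product Clearance Extension: 2133 days claimed exceeds the 1721-day cap, so +1721 days → 25 April 2033.
Expiry of referenced patent QN-840851:
  Base: filing + 24 years → 24 December 2026.
  Product Clearance Extension: 1851 days claimed exceeds the 1721-day cap, so +1721 days → 10 September 2031.
  Appellate Stay Credit: +525 days → 16 February 2033.
  Office Delay Adjustment: +412 days → 4 April 2034.
Terminal disclaimer: QN-597025 expires on the earlier of 25 April 2033 and 4 April 2034.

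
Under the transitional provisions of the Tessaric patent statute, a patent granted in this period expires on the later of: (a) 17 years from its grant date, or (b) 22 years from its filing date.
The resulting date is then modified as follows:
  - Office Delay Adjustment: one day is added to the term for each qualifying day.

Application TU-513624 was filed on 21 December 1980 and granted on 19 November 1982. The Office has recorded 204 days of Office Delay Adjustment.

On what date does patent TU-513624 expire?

(a) grant + 17 years → 19 November 1999.
(b) filing + 22 years → 21 December 2002.
Later of the two: 21 December 2002.
Office Delay Adjustment: +204 days → 13 July 2003.

2003-07-13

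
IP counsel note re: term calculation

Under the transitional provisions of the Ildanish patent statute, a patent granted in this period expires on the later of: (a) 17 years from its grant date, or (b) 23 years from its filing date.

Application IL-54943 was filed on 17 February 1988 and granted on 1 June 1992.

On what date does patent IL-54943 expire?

February 17, 2011

(a) grant + 17 years → 1 June 2009.
(b) filing + 23 years → 17 February 2011.
Later of the two: 17 February 2011.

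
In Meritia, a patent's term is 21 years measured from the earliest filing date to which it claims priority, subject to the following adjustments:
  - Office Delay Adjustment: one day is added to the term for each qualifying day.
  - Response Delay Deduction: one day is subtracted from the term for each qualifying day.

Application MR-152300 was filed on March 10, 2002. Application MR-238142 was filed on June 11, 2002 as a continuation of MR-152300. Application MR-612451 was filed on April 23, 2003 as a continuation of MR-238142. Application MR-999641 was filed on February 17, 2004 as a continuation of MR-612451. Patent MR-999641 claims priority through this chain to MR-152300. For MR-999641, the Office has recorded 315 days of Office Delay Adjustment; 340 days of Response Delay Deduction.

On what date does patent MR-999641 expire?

Earliest priority filing: 10 March 2002.
Base term: 10 March 2002 + 21 years → 10 March 2023.
Office Delay Adjustment: +315 days → 19 January 2024.
Response Delay Deduction: −340 days → 13 February 2023.

2023-02-13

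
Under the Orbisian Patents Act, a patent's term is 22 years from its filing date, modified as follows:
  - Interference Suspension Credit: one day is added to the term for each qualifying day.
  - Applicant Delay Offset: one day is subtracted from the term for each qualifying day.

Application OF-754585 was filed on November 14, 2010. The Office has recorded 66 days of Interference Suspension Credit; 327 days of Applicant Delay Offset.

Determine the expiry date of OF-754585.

February 27, 2032

Base term: filing date + 22 years → 14 November 2032.
Interference Suspension Credit: +66 days → 19 January 2033.
Applicant Delay Offset: −327 days → 27 February 2032.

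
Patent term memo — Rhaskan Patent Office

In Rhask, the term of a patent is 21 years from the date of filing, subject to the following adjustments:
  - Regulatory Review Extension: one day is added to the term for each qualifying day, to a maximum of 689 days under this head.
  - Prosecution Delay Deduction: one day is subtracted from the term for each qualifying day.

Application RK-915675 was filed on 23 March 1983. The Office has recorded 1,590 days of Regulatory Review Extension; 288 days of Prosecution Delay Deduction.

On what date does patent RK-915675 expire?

Base term: filing date + 21 years → 23 March 2004.
Regulatory Review Extension: 1590 days claimed exceeds the 689-day cap, so +689 days → 10 February 2006.
Prosecution Delay Deduction: −288 days → 28 April 2005.

April 28, 2005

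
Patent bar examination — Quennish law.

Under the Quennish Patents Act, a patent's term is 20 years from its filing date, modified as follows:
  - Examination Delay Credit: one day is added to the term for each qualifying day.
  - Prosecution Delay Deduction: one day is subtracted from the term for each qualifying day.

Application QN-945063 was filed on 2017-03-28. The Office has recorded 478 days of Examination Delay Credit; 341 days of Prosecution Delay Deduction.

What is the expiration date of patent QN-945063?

August 12, 2037

Base term: filing date + 20 years → 28 March 2037.
Examination Delay Credit: +478 days → 19 July 2038.
Prosecution Delay Deduction: −341 days → 12 August 2037.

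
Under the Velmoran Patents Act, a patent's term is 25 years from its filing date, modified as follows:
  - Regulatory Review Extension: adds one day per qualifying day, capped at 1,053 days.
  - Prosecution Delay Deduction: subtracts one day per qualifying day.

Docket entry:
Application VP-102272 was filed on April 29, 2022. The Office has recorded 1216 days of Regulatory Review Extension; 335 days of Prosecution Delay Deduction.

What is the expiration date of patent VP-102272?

Base term: filing date + 25 years → 29 April 2047.
Regulatory Review Extension: 1216 days claimed exceeds the 1053-day cap, so +1053 days → 17 March 2050.
Prosecution Delay Deduction: −335 days → 16 April 2049.

2049-04-16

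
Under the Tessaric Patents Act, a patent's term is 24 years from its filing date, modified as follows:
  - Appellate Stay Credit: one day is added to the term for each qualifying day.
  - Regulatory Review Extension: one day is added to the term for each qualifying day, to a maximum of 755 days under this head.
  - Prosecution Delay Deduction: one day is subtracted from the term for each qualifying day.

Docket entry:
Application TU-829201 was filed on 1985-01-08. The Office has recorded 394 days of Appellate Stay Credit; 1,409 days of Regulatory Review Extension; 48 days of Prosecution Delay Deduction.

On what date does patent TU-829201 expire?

January 14, 2012

Base term: filing date + 24 years → 8 January 2009.
Appellate Stay Credit: +394 days → 6 February 2010.
Regulatory Review Extension: 1409 days claimed exceeds the 755-day cap, so +755 days → 2 March 2012.
Prosecution Delay Deduction: −48 days → 14 January 2012.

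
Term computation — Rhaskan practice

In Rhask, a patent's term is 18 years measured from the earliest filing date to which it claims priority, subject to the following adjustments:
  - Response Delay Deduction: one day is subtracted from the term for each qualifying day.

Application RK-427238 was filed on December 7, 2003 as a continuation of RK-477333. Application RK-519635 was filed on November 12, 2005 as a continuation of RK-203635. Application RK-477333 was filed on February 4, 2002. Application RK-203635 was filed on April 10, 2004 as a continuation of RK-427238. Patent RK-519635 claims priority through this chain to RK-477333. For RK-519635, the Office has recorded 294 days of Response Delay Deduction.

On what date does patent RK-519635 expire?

2019-04-16

Earliest priority filing: 4 February 2002.
Base term: 4 February 2002 + 18 years → 4 February 2020.
Response Delay Deduction: −294 days → 16 April 2019.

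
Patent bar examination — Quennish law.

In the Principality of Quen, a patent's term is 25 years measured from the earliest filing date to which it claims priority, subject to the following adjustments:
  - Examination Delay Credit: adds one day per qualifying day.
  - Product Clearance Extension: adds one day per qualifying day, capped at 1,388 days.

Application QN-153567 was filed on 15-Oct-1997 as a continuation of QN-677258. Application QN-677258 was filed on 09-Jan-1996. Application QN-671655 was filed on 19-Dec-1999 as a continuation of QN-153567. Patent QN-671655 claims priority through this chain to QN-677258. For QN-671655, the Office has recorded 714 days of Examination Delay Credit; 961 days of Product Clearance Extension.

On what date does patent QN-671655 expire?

Earliest priority filing: 9 January 1996.
Base term: 9 January 1996 + 25 years → 9 January 2021.
Examination Delay Credit: +714 days → 24 December 2022.
Product Clearance Extension: 961 days (within the 1388-day cap) → +961 days → 11 August 2025.

August 11, 2025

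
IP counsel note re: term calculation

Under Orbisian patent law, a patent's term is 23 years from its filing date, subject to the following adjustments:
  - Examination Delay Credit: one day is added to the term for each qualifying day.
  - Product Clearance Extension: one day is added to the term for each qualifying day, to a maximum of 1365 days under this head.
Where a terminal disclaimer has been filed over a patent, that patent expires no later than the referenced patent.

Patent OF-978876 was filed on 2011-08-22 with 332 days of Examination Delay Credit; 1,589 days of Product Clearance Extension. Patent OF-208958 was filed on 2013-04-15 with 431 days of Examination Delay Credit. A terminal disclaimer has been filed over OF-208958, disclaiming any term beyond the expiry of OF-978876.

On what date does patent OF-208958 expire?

2037-06-20

Natural term of OF-208958:
  Base: filing + 23 years → 15 April 2036.
  Examination Delay Credit: +431 days → 20 June 2037.
Expiry of referenced patent OF-978876:
  Base: filing + 23 years → 22 August 2034.
  Examination Delay Credit: +332 days → 20 July 2035.
  Product Clearance Extension: 1589 days claimed exceeds the 1365-day cap, so +1365 days → 15 April 2039.
Terminal disclaimer: OF-208958 expires on the earlier of 20 June 2037 and 15 April 2039.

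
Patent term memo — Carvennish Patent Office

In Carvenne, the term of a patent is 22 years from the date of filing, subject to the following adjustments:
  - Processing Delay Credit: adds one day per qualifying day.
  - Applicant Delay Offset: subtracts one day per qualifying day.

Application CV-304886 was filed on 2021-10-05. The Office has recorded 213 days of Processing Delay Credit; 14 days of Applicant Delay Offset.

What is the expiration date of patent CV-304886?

2044-04-21

Base term: filing date + 22 years → 5 October 2043.
Processing Delay Credit: +213 days → 5 May 2044.
Applicant Delay Offset: −14 days → 21 April 2044.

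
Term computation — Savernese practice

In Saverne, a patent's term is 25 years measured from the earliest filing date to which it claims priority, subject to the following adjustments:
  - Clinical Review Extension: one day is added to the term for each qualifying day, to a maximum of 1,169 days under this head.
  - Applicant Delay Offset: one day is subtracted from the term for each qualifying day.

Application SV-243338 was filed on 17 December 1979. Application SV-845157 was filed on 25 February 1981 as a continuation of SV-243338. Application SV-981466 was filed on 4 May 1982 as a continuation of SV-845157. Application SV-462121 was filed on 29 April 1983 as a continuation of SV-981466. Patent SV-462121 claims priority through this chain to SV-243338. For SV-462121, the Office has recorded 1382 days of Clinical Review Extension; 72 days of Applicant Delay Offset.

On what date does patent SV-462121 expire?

Earliest priority filing: 17 December 1979.
Base term: 17 December 1979 + 25 years → 17 December 2004.
Clinical Review Extension: 1382 days claimed exceeds the 1169-day cap, so +1169 days → 29 February 2008.
Applicant Delay Offset: −72 days → 19 December 2007.

2007-12-19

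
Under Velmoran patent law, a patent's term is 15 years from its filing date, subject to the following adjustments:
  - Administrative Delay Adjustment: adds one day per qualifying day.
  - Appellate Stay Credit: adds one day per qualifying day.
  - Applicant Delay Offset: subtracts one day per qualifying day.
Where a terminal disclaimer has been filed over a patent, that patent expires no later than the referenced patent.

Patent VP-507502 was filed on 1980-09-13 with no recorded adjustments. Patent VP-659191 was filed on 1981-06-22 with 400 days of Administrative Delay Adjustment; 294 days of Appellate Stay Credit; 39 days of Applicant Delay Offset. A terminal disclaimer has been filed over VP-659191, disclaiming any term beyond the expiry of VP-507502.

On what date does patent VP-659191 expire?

1995-09-13

Natural term of VP-659191:
  Base: filing + 15 years → 22 June 1996.
  Administrative Delay Adjustment: +400 days → 27 July 1997.
  Appellate Stay Credit: +294 days → 17 May 1998.
  Applicant Delay Offset: −39 days → 8 April 1998.
Expiry of referenced patent VP-507502:
  Base: filing + 15 years → 13 September 1995.
Terminal disclaimer: VP-659191 expires on the earlier of 8 April 1998 and 13 September 1995.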